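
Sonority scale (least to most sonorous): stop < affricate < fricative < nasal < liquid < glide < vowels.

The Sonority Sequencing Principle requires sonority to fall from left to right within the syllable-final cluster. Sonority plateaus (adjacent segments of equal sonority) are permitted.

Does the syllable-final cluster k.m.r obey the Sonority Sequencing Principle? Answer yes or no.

/k/: stop = 1.
/m/: nasal = 4.
/r/: liquid = 5.
The profile is 1-4-5. Between /k/ (1) and /m/ (4) sonority does not fall, so the cluster violates the SSP.

no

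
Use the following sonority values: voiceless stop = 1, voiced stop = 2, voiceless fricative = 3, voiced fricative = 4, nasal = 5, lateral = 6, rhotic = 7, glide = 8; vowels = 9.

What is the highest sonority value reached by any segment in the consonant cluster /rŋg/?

7

/r/ — rhotic, sonority 7.
/ŋ/ — nasal, sonority 5.
/g/ — voiced stop, sonority 2.
The maximum is 7.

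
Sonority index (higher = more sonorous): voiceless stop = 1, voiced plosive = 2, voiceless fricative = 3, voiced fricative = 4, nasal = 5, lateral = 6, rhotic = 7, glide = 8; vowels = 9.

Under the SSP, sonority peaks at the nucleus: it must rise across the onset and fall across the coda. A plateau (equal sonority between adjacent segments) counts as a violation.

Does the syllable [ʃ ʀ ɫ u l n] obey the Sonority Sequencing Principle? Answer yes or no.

no

Onset: /ʃ/ is a voiceless fricative (sonority 3), /ʀ/ is a rhotic (sonority 7), /ɫ/ is a lateral (sonority 6); then the nucleus /u/ (sonority 9).
Onset profile 3-7-6-9 — does not strictly rise throughout.
Coda: /l/ is a lateral (sonority 6), /n/ is a nasal (sonority 5).
Coda profile 9-6-5 — falls from the nucleus.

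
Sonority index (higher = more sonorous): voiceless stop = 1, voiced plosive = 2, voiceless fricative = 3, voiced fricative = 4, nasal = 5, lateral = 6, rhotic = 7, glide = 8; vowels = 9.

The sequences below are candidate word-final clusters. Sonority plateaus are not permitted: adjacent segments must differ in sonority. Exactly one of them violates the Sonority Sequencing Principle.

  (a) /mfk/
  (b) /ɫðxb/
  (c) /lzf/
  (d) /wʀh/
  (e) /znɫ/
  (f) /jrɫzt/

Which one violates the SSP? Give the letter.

e

(a) /mfk/: profile 5-3-1 — obeys.
(b) /ɫðxb/: profile 6-4-3-2 — obeys.
(c) /lzf/: profile 6-4-3 — obeys.
(d) /wʀh/: profile 8-7-3 — obeys.
(e) /znɫ/: profile 4-5-6 — violates.
(f) /jrɫzt/: profile 8-7-6-4-1 — obeys.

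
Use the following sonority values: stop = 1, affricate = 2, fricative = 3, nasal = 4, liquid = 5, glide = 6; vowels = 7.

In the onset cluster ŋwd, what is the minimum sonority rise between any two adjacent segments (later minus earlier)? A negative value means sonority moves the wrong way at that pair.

-5

/ŋ/ — nasal, sonority 4.
/w/ — glide, sonority 6.
/d/ — stop, sonority 1.
/ŋ/→/w/: change +2.
/w/→/d/: change -5.
Minimum = -5.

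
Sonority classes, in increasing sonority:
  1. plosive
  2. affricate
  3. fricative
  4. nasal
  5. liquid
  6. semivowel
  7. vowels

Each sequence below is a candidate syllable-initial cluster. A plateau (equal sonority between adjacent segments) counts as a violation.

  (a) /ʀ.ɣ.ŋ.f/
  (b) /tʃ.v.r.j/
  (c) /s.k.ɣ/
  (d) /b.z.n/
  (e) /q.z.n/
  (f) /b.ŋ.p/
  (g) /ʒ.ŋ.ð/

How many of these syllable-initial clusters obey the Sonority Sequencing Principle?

(a) 5-3-4-3 → violates
(b) 2-3-5-6 → obeys
(c) 3-1-3 → violates
(d) 1-3-4 → obeys
(e) 1-3-4 → obeys
(f) 1-4-1 → violates
(g) 3-4-3 → violates

3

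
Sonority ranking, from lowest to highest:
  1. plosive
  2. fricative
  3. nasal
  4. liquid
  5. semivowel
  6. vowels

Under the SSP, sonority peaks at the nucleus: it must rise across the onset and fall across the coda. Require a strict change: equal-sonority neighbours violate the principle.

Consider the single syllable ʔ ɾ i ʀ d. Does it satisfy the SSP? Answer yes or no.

yes

Onset: /ʔ/ is a plosive (sonority 1), /ɾ/ is a liquid (sonority 4); then the nucleus /i/ (sonority 6).
Onset profile 1-4-6 — rises to the nucleus.
Coda: /ʀ/ is a liquid (sonority 4), /d/ is a plosive (sonority 1).
Coda profile 6-4-1 — falls from the nucleus.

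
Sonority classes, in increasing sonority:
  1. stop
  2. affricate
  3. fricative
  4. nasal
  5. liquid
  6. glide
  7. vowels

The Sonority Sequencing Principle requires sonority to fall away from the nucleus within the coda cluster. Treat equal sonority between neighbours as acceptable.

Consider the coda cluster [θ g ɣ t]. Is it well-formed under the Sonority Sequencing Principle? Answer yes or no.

no

/θ/: fricative = 3.
/g/: stop = 1.
/ɣ/: fricative = 3.
/t/: stop = 1.
The profile is 3-1-3-1. Between /g/ (1) and /ɣ/ (3) sonority does not fall, so the cluster violates the SSP.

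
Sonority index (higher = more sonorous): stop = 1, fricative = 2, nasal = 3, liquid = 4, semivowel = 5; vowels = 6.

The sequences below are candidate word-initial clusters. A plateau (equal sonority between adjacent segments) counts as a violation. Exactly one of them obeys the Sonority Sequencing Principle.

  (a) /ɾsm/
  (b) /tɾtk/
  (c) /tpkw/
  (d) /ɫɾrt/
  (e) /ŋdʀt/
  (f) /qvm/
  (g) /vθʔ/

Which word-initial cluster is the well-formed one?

(a) /ɾsm/: profile 4-2-3 — violates.
(b) /tɾtk/: profile 1-4-1-1 — violates.
(c) /tpkw/: profile 1-1-1-5 — violates.
(d) /ɫɾrt/: profile 4-4-4-1 — violates.
(e) /ŋdʀt/: profile 3-1-4-1 — violates.
(f) /qvm/: profile 1-2-3 — obeys.
(g) /vθʔ/: profile 2-2-1 — violates.

f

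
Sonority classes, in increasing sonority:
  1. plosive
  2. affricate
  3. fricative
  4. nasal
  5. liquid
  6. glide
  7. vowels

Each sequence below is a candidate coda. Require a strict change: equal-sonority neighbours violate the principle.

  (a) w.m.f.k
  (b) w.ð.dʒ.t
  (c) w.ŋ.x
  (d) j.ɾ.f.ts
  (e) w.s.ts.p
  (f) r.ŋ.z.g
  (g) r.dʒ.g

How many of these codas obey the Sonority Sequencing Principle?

7

(a) w.m.f.k: profile 6-4-3-1 — obeys.
(b) w.ð.dʒ.t: profile 6-3-2-1 — obeys.
(c) w.ŋ.x: profile 6-4-3 — obeys.
(d) j.ɾ.f.ts: profile 6-5-3-2 — obeys.
(e) w.s.ts.p: profile 6-3-2-1 — obeys.
(f) r.ŋ.z.g: profile 5-4-3-1 — obeys.
(g) r.dʒ.g: profile 5-2-1 — obeys.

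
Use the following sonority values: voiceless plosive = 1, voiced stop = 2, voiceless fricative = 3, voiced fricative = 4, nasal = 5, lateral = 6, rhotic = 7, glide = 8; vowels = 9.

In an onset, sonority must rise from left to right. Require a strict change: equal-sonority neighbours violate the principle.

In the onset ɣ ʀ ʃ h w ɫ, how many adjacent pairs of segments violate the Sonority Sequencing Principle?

/ɣ/ is a voiced fricative (sonority 4).
/ʀ/ is a rhotic (sonority 7).
/ʃ/ is a voiceless fricative (sonority 3).
/h/ is a voiceless fricative (sonority 3).
/w/ is a glide (sonority 8).
/ɫ/ is a lateral (sonority 6).
/ɣ/→/ʀ/: 4→7 (rises) — ok.
/ʀ/→/ʃ/: 7→3 (does not rise) — violation.
/ʃ/→/h/: 3→3 (plateau) — violation.
/h/→/w/: 3→8 (rises) — ok.
/w/→/ɫ/: 8→6 (does not rise) — violation.

3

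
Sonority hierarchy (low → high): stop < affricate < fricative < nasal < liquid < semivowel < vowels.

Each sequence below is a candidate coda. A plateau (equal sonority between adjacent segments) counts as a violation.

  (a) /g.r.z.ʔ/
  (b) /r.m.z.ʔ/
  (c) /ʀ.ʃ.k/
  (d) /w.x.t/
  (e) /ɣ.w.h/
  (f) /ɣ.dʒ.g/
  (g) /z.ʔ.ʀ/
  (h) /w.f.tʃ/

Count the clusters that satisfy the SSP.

5

(a) sonority 1-5-3-1: ill-formed.
(b) sonority 5-4-3-1: well-formed.
(c) sonority 5-3-1: well-formed.
(d) sonority 6-3-1: well-formed.
(e) sonority 3-6-3: ill-formed.
(f) sonority 3-2-1: well-formed.
(g) sonority 3-1-5: ill-formed.
(h) sonority 6-3-2: well-formed.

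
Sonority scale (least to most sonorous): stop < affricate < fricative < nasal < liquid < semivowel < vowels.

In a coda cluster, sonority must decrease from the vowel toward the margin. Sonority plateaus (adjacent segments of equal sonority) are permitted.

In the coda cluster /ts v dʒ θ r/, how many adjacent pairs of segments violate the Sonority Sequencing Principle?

/ts/: affricate = 2.
/v/: fricative = 3.
/dʒ/: affricate = 2.
/θ/: fricative = 3.
/r/: liquid = 5.
/ts/→/v/: 2→3 (does not fall) — violation.
/v/→/dʒ/: 3→2 (falls) — ok.
/dʒ/→/θ/: 2→3 (does not fall) — violation.
/θ/→/r/: 3→5 (does not fall) — violation.

3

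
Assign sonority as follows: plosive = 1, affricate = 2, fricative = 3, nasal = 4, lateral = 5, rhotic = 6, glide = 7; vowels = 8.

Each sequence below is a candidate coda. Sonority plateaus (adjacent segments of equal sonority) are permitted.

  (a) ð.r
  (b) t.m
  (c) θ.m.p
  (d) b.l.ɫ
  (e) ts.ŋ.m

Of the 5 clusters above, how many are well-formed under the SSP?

0

(a) ð.r: profile 3-6 — violates.
(b) t.m: profile 1-4 — violates.
(c) θ.m.p: profile 3-4-1 — violates.
(d) b.l.ɫ: profile 1-5-5 — violates.
(e) ts.ŋ.m: profile 2-4-4 — violates.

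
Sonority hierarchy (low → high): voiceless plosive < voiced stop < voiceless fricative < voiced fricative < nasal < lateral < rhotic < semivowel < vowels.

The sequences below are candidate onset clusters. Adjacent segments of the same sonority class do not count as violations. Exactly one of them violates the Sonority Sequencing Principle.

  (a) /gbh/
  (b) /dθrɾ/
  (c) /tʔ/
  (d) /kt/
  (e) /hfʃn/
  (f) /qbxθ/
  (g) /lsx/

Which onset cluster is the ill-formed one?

g

(a) 2-2-3 → obeys
(b) 2-3-7-7 → obeys
(c) 1-1 → obeys
(d) 1-1 → obeys
(e) 3-3-3-5 → obeys
(f) 1-2-3-3 → obeys
(g) 6-3-3 → violates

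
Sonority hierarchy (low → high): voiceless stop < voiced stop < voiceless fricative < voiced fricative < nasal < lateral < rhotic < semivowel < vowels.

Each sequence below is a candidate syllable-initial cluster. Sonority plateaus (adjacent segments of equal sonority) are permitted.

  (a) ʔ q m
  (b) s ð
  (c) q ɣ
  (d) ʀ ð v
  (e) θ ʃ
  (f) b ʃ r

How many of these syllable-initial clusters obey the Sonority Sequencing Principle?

(a) 1-1-5 → obeys
(b) 3-4 → obeys
(c) 1-4 → obeys
(d) 7-4-4 → violates
(e) 3-3 → obeys
(f) 2-3-7 → obeys

5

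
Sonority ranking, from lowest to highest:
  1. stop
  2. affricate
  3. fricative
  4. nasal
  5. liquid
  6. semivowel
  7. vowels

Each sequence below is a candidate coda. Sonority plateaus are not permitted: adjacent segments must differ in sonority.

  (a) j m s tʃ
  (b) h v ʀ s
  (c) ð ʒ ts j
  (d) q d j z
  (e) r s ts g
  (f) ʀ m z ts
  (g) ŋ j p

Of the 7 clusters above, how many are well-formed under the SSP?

(a) 6-4-3-2 → obeys
(b) 3-3-5-3 → violates
(c) 3-3-2-6 → violates
(d) 1-1-6-3 → violates
(e) 5-3-2-1 → obeys
(f) 5-4-3-2 → obeys
(g) 4-6-1 → violates

3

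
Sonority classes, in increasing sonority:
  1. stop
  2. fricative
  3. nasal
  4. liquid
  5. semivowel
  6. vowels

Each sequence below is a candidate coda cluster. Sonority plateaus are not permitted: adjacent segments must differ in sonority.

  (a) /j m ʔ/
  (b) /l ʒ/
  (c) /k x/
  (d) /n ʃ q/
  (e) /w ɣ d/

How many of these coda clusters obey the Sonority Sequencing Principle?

(a) /j m ʔ/: profile 5-3-1 — obeys.
(b) /l ʒ/: profile 4-2 — obeys.
(c) /k x/: profile 1-2 — violates.
(d) /n ʃ q/: profile 3-2-1 — obeys.
(e) /w ɣ d/: profile 5-2-1 — obeys.

4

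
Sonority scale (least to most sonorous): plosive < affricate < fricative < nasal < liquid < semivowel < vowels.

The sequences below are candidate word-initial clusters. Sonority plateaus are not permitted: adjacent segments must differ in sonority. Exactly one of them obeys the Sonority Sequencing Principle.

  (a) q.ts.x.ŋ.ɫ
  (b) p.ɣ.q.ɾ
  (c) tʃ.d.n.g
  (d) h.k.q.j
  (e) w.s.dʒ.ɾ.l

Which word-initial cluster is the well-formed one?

(a) 1-2-3-4-5 → obeys
(b) 1-3-1-5 → violates
(c) 2-1-4-1 → violates
(d) 3-1-1-6 → violates
(e) 6-3-2-5-5 → violates

a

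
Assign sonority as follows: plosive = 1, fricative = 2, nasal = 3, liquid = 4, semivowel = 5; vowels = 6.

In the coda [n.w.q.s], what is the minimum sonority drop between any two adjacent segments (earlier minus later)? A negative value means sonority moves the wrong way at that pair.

/n/ — nasal, sonority 3.
/w/ — semivowel, sonority 5.
/q/ — plosive, sonority 1.
/s/ — fricative, sonority 2.
/n/→/w/: change -2.
/w/→/q/: change +4.
/q/→/s/: change -1.
Minimum = -2.

-2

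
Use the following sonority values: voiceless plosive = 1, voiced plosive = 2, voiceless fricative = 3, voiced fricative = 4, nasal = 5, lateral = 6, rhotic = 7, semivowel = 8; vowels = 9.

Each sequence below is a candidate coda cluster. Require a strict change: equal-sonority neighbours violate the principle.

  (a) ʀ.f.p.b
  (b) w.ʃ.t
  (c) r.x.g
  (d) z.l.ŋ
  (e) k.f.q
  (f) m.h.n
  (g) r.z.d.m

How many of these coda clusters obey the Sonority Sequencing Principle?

(a) 7-3-1-2 → violates
(b) 8-3-1 → obeys
(c) 7-3-2 → obeys
(d) 4-6-5 → violates
(e) 1-3-1 → violates
(f) 5-3-5 → violates
(g) 7-4-2-5 → violates

2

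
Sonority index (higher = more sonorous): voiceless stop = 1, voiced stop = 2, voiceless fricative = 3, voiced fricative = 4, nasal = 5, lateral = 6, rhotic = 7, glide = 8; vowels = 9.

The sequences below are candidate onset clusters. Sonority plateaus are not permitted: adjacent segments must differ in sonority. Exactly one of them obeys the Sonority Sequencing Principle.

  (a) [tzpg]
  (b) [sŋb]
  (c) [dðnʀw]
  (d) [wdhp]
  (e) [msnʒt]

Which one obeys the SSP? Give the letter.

(a) [tzpg]: profile 1-4-1-2 — violates.
(b) [sŋb]: profile 3-5-2 — violates.
(c) [dðnʀw]: profile 2-4-5-7-8 — obeys.
(d) [wdhp]: profile 8-2-3-1 — violates.
(e) [msnʒt]: profile 5-3-5-4-1 — violates.

c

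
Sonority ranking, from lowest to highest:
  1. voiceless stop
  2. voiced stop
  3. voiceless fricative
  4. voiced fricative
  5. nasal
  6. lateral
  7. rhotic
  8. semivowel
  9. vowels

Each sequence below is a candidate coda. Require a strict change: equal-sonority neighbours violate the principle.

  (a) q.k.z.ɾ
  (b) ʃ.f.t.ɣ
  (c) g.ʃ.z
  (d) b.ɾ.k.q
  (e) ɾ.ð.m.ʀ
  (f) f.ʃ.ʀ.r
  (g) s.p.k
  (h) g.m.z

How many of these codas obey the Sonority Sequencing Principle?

0

(a) sonority 1-1-4-7: ill-formed.
(b) sonority 3-3-1-4: ill-formed.
(c) sonority 2-3-4: ill-formed.
(d) sonority 2-7-1-1: ill-formed.
(e) sonority 7-4-5-7: ill-formed.
(f) sonority 3-3-7-7: ill-formed.
(g) sonority 3-1-1: ill-formed.
(h) sonority 2-5-4: ill-formed.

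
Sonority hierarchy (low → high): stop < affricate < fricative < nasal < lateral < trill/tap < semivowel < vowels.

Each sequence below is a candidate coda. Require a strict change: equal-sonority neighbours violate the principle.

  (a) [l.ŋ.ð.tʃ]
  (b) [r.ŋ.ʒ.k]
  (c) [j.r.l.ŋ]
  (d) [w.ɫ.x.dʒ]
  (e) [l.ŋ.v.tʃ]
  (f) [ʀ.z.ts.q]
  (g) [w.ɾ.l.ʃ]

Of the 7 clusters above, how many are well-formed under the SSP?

(a) 5-4-3-2 → obeys
(b) 6-4-3-1 → obeys
(c) 7-6-5-4 → obeys
(d) 7-5-3-2 → obeys
(e) 5-4-3-2 → obeys
(f) 6-3-2-1 → obeys
(g) 7-6-5-3 → obeys

7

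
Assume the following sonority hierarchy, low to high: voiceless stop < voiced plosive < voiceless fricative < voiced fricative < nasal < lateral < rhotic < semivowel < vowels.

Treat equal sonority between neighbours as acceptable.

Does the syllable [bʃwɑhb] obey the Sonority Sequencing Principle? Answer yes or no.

Onset: /b/ is a voiced plosive (sonority 2), /ʃ/ is a voiceless fricative (sonority 3), /w/ is a semivowel (sonority 8); then the nucleus /ɑ/ (sonority 9).
Onset profile 2-3-8-9 — rises to the nucleus.
Coda: /h/ is a voiceless fricative (sonority 3), /b/ is a voiced plosive (sonority 2).
Coda profile 9-3-2 — falls from the nucleus.

yes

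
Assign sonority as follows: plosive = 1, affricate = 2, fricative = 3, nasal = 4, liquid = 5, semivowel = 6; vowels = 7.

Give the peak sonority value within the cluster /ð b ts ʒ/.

/ð/: fricative = 3.
/b/: plosive = 1.
/ts/: affricate = 2.
/ʒ/: fricative = 3.
The maximum is 3.

3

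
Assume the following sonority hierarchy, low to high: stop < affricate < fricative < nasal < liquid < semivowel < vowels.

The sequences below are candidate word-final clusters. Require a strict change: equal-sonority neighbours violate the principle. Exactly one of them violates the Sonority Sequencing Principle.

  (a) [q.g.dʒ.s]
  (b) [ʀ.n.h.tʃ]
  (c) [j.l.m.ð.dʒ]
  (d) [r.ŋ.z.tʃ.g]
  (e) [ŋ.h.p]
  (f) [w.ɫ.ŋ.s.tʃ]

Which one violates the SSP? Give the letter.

(a) sonority 1-1-2-3: ill-formed.
(b) sonority 5-4-3-2: well-formed.
(c) sonority 6-5-4-3-2: well-formed.
(d) sonority 5-4-3-2-1: well-formed.
(e) sonority 4-3-1: well-formed.
(f) sonority 6-5-4-3-2: well-formed.

a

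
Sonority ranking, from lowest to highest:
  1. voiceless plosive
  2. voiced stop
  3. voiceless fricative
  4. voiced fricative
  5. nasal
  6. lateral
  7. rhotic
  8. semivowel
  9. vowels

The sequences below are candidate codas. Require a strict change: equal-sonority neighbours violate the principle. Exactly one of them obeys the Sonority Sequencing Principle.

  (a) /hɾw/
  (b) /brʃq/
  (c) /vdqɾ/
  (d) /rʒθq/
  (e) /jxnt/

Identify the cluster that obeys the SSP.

d

(a) 3-7-8 → violates
(b) 2-7-3-1 → violates
(c) 4-2-1-7 → violates
(d) 7-4-3-1 → obeys
(e) 8-3-5-1 → violates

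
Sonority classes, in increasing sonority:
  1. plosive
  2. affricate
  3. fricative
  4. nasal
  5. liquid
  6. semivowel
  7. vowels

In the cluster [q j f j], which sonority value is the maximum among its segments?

/q/ — plosive, sonority 1.
/j/ — semivowel, sonority 6.
/f/ — fricative, sonority 3.
/j/ — semivowel, sonority 6.
The maximum is 6.

6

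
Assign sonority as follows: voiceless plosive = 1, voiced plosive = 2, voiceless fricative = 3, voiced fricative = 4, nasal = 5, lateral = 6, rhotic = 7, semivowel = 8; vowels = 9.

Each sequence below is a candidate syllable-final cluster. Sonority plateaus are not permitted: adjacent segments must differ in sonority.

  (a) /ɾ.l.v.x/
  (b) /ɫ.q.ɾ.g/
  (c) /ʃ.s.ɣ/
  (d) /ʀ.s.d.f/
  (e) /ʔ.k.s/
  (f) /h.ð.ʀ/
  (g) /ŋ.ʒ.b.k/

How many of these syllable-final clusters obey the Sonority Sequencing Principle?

2

(a) 7-6-4-3 → obeys
(b) 6-1-7-2 → violates
(c) 3-3-4 → violates
(d) 7-3-2-3 → violates
(e) 1-1-3 → violates
(f) 3-4-7 → violates
(g) 5-4-2-1 → obeys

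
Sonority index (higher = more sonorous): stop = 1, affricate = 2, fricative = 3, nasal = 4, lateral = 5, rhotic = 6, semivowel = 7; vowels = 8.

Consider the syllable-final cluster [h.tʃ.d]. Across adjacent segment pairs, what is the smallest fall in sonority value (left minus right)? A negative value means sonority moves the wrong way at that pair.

1

/h/ is a fricative (sonority 3).
/tʃ/ is an affricate (sonority 2).
/d/ is a stop (sonority 1).
/h/→/tʃ/: change +1.
/tʃ/→/d/: change +1.
Minimum = 1.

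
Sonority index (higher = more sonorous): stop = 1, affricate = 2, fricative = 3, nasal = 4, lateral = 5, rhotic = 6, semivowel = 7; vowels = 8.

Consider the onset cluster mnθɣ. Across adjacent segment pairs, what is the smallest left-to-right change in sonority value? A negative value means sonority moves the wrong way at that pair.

/m/: nasal = 4.
/n/: nasal = 4.
/θ/: fricative = 3.
/ɣ/: fricative = 3.
/m/→/n/: change +0.
/n/→/θ/: change -1.
/θ/→/ɣ/: change +0.
Minimum = -1.

-1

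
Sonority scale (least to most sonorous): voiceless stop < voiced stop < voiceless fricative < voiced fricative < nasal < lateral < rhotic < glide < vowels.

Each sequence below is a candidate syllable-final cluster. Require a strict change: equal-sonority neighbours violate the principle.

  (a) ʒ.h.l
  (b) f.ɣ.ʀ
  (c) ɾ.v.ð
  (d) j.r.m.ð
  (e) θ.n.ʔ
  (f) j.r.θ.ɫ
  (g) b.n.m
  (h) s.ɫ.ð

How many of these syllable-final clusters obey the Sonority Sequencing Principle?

1

(a) 4-3-6 → violates
(b) 3-4-7 → violates
(c) 7-4-4 → violates
(d) 8-7-5-4 → obeys
(e) 3-5-1 → violates
(f) 8-7-3-6 → violates
(g) 2-5-5 → violates
(h) 3-6-4 → violates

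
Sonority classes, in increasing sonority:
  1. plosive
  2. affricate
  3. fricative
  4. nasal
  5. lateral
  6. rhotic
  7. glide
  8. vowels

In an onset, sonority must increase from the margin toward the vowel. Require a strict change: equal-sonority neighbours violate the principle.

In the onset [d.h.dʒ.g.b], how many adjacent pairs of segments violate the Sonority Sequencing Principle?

3

/d/ is a plosive (sonority 1).
/h/ is a fricative (sonority 3).
/dʒ/ is an affricate (sonority 2).
/g/ is a plosive (sonority 1).
/b/ is a plosive (sonority 1).
/d/→/h/: 1→3 (rises) — ok.
/h/→/dʒ/: 3→2 (does not rise) — violation.
/dʒ/→/g/: 2→1 (does not rise) — violation.
/g/→/b/: 1→1 (plateau) — violation.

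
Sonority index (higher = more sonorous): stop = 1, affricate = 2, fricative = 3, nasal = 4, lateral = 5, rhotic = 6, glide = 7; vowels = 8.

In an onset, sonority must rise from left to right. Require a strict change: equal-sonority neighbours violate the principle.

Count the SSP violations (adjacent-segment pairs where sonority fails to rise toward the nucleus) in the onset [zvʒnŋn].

4

/z/ — fricative, sonority 3.
/v/ — fricative, sonority 3.
/ʒ/ — fricative, sonority 3.
/n/ — nasal, sonority 4.
/ŋ/ — nasal, sonority 4.
/n/ — nasal, sonority 4.
/z/→/v/: 3→3 (plateau) — violation.
/v/→/ʒ/: 3→3 (plateau) — violation.
/ʒ/→/n/: 3→4 (rises) — ok.
/n/→/ŋ/: 4→4 (plateau) — violation.
/ŋ/→/n/: 4→4 (plateau) — violation.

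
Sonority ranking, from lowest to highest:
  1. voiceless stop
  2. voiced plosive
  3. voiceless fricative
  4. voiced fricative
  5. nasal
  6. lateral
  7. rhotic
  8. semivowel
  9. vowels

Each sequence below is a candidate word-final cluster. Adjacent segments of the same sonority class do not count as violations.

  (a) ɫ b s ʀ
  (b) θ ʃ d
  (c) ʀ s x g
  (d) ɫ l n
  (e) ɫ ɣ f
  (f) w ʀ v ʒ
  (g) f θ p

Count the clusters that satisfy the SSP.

(a) ɫ b s ʀ: profile 6-2-3-7 — violates.
(b) θ ʃ d: profile 3-3-2 — obeys.
(c) ʀ s x g: profile 7-3-3-2 — obeys.
(d) ɫ l n: profile 6-6-5 — obeys.
(e) ɫ ɣ f: profile 6-4-3 — obeys.
(f) w ʀ v ʒ: profile 8-7-4-4 — obeys.
(g) f θ p: profile 3-3-1 — obeys.

6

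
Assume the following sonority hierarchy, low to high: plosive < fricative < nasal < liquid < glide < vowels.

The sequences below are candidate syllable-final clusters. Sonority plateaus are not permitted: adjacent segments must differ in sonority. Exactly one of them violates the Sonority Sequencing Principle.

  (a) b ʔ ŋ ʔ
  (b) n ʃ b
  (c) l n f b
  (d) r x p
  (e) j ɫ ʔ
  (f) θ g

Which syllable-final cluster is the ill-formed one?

(a) b ʔ ŋ ʔ: profile 1-1-3-1 — violates.
(b) n ʃ b: profile 3-2-1 — obeys.
(c) l n f b: profile 4-3-2-1 — obeys.
(d) r x p: profile 4-2-1 — obeys.
(e) j ɫ ʔ: profile 5-4-1 — obeys.
(f) θ g: profile 2-1 — obeys.

a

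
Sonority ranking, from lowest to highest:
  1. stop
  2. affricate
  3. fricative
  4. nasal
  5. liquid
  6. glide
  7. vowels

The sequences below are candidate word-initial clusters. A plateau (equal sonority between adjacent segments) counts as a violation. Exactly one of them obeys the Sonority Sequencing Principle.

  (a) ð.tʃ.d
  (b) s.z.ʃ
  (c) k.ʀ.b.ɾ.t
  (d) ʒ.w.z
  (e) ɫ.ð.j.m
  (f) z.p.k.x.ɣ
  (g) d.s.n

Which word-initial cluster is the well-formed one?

g

(a) 3-2-1 → violates
(b) 3-3-3 → violates
(c) 1-5-1-5-1 → violates
(d) 3-6-3 → violates
(e) 5-3-6-4 → violates
(f) 3-1-1-3-3 → violates
(g) 1-3-4 → obeys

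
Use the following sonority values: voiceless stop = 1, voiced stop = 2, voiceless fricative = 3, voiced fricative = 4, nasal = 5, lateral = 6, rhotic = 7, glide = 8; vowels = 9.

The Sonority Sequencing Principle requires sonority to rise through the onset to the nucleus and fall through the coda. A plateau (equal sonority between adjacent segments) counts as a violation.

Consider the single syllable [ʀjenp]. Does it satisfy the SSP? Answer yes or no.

Onset: /ʀ/ is a rhotic (sonority 7), /j/ is a glide (sonority 8); then the nucleus /e/ (sonority 9).
Onset profile 7-8-9 — rises to the nucleus.
Coda: /n/ is a nasal (sonority 5), /p/ is a voiceless stop (sonority 1).
Coda profile 9-5-1 — falls from the nucleus.

yes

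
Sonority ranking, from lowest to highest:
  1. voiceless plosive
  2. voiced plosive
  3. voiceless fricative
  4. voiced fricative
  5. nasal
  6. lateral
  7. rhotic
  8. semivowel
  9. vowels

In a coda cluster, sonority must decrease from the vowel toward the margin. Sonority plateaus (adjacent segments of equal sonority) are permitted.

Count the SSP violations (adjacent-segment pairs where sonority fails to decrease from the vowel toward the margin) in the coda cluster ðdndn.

/ð/ — voiced fricative, sonority 4.
/d/ — voiced plosive, sonority 2.
/n/ — nasal, sonority 5.
/d/ — voiced plosive, sonority 2.
/n/ — nasal, sonority 5.
/ð/→/d/: 4→2 (falls) — ok.
/d/→/n/: 2→5 (does not fall) — violation.
/n/→/d/: 5→2 (falls) — ok.
/d/→/n/: 2→5 (does not fall) — violation.

2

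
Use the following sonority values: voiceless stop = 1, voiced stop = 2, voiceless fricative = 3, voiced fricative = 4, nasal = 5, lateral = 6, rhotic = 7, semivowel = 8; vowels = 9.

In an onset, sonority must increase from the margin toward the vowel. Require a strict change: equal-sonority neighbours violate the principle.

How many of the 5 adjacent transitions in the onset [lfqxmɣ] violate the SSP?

3

/l/: lateral = 6.
/f/: voiceless fricative = 3.
/q/: voiceless stop = 1.
/x/: voiceless fricative = 3.
/m/: nasal = 5.
/ɣ/: voiced fricative = 4.
/l/→/f/: 6→3 (does not rise) — violation.
/f/→/q/: 3→1 (does not rise) — violation.
/q/→/x/: 1→3 (rises) — ok.
/x/→/m/: 3→5 (rises) — ok.
/m/→/ɣ/: 5→4 (does not rise) — violation.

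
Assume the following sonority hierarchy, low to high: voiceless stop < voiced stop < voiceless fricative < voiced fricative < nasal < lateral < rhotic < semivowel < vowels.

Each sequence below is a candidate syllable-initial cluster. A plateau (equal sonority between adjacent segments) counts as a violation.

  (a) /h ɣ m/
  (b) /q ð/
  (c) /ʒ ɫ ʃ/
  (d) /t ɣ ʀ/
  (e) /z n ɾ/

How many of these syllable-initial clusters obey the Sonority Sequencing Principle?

4

(a) sonority 3-4-5: well-formed.
(b) sonority 1-4: well-formed.
(c) sonority 4-6-3: ill-formed.
(d) sonority 1-4-7: well-formed.
(e) sonority 4-5-7: well-formed.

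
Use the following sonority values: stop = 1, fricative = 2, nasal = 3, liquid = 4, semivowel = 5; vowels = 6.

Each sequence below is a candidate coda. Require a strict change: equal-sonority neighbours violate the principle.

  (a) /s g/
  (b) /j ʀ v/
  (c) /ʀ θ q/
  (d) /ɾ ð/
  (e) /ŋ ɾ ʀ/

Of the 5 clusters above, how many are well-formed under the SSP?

(a) 2-1 → obeys
(b) 5-4-2 → obeys
(c) 4-2-1 → obeys
(d) 4-2 → obeys
(e) 3-4-4 → violates

4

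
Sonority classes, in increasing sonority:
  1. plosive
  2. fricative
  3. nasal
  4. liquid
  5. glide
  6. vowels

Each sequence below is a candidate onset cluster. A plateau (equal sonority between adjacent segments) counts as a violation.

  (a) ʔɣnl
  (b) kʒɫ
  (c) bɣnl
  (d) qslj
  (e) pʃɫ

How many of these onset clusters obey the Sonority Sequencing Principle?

(a) 1-2-3-4 → obeys
(b) 1-2-4 → obeys
(c) 1-2-3-4 → obeys
(d) 1-2-4-5 → obeys
(e) 1-2-4 → obeys

5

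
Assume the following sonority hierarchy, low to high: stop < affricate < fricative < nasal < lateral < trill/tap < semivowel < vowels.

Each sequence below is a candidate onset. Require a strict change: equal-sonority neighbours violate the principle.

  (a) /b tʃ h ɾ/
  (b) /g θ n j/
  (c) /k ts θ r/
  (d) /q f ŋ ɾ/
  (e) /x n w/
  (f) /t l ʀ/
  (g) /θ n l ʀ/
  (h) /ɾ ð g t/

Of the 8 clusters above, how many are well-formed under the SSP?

(a) 1-2-3-6 → obeys
(b) 1-3-4-7 → obeys
(c) 1-2-3-6 → obeys
(d) 1-3-4-6 → obeys
(e) 3-4-7 → obeys
(f) 1-5-6 → obeys
(g) 3-4-5-6 → obeys
(h) 6-3-1-1 → violates

7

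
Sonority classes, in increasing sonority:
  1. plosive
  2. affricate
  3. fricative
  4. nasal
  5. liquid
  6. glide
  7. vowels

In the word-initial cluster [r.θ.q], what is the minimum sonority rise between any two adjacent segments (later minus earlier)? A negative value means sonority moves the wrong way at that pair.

-2

/r/ is a liquid (sonority 5).
/θ/ is a fricative (sonority 3).
/q/ is a plosive (sonority 1).
/r/→/θ/: change -2.
/θ/→/q/: change -2.
Minimum = -2.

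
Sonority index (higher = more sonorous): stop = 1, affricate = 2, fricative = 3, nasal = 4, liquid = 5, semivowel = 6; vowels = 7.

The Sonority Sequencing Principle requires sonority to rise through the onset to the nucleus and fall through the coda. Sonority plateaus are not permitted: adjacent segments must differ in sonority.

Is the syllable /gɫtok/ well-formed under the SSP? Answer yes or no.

Onset: /g/ is a stop (sonority 1), /ɫ/ is a liquid (sonority 5), /t/ is a stop (sonority 1); then the nucleus /o/ (sonority 7).
Onset profile 1-5-1-7 — does not strictly rise throughout.
Coda: /k/ is a stop (sonority 1).
Coda profile 7-1 — falls from the nucleus.

no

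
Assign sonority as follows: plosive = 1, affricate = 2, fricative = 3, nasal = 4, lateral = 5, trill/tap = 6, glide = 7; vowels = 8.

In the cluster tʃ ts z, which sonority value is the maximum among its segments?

/tʃ/ — affricate, sonority 2.
/ts/ — affricate, sonority 2.
/z/ — fricative, sonority 3.
The maximum is 3.

3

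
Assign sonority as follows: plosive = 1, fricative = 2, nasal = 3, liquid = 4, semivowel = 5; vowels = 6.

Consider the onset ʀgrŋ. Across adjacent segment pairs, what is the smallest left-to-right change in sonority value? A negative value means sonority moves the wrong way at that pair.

-3

/ʀ/: liquid = 4.
/g/: plosive = 1.
/r/: liquid = 4.
/ŋ/: nasal = 3.
/ʀ/→/g/: change -3.
/g/→/r/: change +3.
/r/→/ŋ/: change -1.
Minimum = -3.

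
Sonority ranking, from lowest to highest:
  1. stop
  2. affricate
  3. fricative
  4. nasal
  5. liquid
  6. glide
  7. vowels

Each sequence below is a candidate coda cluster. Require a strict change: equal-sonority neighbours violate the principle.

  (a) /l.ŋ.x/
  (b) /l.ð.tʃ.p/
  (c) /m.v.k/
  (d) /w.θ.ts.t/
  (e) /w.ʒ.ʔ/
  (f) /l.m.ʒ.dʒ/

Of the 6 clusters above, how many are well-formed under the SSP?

(a) sonority 5-4-3: well-formed.
(b) sonority 5-3-2-1: well-formed.
(c) sonority 4-3-1: well-formed.
(d) sonority 6-3-2-1: well-formed.
(e) sonority 6-3-1: well-formed.
(f) sonority 5-4-3-2: well-formed.

6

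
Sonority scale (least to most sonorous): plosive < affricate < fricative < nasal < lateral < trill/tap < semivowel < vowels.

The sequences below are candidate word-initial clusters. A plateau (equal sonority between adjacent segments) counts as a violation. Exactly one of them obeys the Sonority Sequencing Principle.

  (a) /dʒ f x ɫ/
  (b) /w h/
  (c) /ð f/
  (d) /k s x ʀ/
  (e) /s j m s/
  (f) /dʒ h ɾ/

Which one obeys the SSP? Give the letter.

f

(a) sonority 2-3-3-5: ill-formed.
(b) sonority 7-3: ill-formed.
(c) sonority 3-3: ill-formed.
(d) sonority 1-3-3-6: ill-formed.
(e) sonority 3-7-4-3: ill-formed.
(f) sonority 2-3-6: well-formed.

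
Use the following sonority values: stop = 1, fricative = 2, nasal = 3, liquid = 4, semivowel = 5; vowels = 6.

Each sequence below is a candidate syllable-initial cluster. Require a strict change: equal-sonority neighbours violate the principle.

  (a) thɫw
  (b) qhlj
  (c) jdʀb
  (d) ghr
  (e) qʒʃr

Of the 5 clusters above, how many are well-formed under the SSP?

3

(a) thɫw: profile 1-2-4-5 — obeys.
(b) qhlj: profile 1-2-4-5 — obeys.
(c) jdʀb: profile 5-1-4-1 — violates.
(d) ghr: profile 1-2-4 — obeys.
(e) qʒʃr: profile 1-2-2-4 — violates.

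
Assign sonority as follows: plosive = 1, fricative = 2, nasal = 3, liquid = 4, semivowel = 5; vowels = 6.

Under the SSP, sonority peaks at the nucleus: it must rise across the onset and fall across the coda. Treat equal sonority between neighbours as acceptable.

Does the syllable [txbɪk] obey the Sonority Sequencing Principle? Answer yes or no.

no

Onset: /t/ is a plosive (sonority 1), /x/ is a fricative (sonority 2), /b/ is a plosive (sonority 1); then the nucleus /ɪ/ (sonority 6).
Onset profile 1-2-1-6 — does not rise throughout.
Coda: /k/ is a plosive (sonority 1).
Coda profile 6-1 — falls from the nucleus.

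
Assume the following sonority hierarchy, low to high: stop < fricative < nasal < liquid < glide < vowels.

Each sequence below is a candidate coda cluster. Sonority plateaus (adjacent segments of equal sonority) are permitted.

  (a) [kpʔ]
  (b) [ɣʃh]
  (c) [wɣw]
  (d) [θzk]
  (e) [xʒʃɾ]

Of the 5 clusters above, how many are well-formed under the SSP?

3

(a) 1-1-1 → obeys
(b) 2-2-2 → obeys
(c) 5-2-5 → violates
(d) 2-2-1 → obeys
(e) 2-2-2-4 → violates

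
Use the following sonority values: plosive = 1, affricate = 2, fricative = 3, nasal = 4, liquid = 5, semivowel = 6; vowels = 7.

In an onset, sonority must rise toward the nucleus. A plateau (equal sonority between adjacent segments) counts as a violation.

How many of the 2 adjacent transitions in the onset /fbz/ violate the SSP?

1

/f/ — fricative, sonority 3.
/b/ — plosive, sonority 1.
/z/ — fricative, sonority 3.
/f/→/b/: 3→1 (does not rise) — violation.
/b/→/z/: 1→3 (rises) — ok.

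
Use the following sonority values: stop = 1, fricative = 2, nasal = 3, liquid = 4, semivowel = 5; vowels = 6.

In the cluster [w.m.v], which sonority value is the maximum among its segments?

5

/w/ is a semivowel (sonority 5).
/m/ is a nasal (sonority 3).
/v/ is a fricative (sonority 2).
The maximum is 5.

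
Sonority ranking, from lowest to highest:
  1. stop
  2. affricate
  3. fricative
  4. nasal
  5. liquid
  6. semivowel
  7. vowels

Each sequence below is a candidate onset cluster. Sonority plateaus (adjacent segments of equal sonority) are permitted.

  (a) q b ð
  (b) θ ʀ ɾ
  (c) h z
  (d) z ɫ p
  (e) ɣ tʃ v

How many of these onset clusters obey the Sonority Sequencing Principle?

3

(a) q b ð: profile 1-1-3 — obeys.
(b) θ ʀ ɾ: profile 3-5-5 — obeys.
(c) h z: profile 3-3 — obeys.
(d) z ɫ p: profile 3-5-1 — violates.
(e) ɣ tʃ v: profile 3-2-3 — violates.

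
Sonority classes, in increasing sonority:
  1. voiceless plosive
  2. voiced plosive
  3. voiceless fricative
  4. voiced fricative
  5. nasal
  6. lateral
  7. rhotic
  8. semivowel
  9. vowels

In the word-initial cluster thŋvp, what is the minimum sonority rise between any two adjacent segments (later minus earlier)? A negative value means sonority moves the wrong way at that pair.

/t/: voiceless plosive = 1.
/h/: voiceless fricative = 3.
/ŋ/: nasal = 5.
/v/: voiced fricative = 4.
/p/: voiceless plosive = 1.
/t/→/h/: change +2.
/h/→/ŋ/: change +2.
/ŋ/→/v/: change -1.
/v/→/p/: change -3.
Minimum = -3.

-3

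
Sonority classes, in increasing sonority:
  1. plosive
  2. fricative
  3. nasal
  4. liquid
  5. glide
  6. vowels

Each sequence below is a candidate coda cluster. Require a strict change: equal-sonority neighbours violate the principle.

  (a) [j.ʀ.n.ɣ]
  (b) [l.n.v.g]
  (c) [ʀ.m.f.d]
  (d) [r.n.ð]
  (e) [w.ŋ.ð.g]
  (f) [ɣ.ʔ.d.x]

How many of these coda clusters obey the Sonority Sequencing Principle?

5

(a) [j.ʀ.n.ɣ]: profile 5-4-3-2 — obeys.
(b) [l.n.v.g]: profile 4-3-2-1 — obeys.
(c) [ʀ.m.f.d]: profile 4-3-2-1 — obeys.
(d) [r.n.ð]: profile 4-3-2 — obeys.
(e) [w.ŋ.ð.g]: profile 5-3-2-1 — obeys.
(f) [ɣ.ʔ.d.x]: profile 2-1-1-2 — violates.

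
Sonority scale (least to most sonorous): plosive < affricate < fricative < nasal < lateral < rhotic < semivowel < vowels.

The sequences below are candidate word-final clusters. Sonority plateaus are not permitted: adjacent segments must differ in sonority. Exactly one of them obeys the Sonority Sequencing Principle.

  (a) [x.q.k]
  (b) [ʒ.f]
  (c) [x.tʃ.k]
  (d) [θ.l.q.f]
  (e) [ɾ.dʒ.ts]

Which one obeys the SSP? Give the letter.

c

(a) [x.q.k]: profile 3-1-1 — violates.
(b) [ʒ.f]: profile 3-3 — violates.
(c) [x.tʃ.k]: profile 3-2-1 — obeys.
(d) [θ.l.q.f]: profile 3-5-1-3 — violates.
(e) [ɾ.dʒ.ts]: profile 6-2-2 — violates.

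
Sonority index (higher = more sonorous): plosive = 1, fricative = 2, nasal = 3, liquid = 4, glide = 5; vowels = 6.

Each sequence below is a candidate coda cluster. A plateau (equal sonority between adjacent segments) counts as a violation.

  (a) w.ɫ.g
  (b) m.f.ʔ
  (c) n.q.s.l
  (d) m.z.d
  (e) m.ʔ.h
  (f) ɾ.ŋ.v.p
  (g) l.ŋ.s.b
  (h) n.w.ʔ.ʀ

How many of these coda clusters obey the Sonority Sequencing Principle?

(a) sonority 5-4-1: well-formed.
(b) sonority 3-2-1: well-formed.
(c) sonority 3-1-2-4: ill-formed.
(d) sonority 3-2-1: well-formed.
(e) sonority 3-1-2: ill-formed.
(f) sonority 4-3-2-1: well-formed.
(g) sonority 4-3-2-1: well-formed.
(h) sonority 3-5-1-4: ill-formed.

5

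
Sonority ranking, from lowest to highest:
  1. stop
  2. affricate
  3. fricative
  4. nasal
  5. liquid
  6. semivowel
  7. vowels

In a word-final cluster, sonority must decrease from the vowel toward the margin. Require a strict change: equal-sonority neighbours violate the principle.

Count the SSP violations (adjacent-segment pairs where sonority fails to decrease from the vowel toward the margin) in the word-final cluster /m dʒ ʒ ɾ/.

/m/: nasal = 4.
/dʒ/: affricate = 2.
/ʒ/: fricative = 3.
/ɾ/: liquid = 5.
/m/→/dʒ/: 4→2 (falls) — ok.
/dʒ/→/ʒ/: 2→3 (does not fall) — violation.
/ʒ/→/ɾ/: 3→5 (does not fall) — violation.

2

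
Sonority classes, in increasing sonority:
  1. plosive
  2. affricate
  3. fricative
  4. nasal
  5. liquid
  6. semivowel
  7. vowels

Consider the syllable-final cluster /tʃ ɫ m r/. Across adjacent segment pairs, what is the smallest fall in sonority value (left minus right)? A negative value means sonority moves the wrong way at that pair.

-3

/tʃ/: affricate = 2.
/ɫ/: liquid = 5.
/m/: nasal = 4.
/r/: liquid = 5.
/tʃ/→/ɫ/: change -3.
/ɫ/→/m/: change +1.
/m/→/r/: change -1.
Minimum = -3.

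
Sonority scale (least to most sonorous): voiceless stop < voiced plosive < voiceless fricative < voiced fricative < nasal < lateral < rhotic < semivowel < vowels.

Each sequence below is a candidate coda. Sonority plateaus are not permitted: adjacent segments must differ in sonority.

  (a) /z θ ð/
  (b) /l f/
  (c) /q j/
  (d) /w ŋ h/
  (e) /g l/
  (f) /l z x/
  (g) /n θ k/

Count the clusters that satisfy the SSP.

(a) sonority 4-3-4: ill-formed.
(b) sonority 6-3: well-formed.
(c) sonority 1-8: ill-formed.
(d) sonority 8-5-3: well-formed.
(e) sonority 2-6: ill-formed.
(f) sonority 6-4-3: well-formed.
(g) sonority 5-3-1: well-formed.

4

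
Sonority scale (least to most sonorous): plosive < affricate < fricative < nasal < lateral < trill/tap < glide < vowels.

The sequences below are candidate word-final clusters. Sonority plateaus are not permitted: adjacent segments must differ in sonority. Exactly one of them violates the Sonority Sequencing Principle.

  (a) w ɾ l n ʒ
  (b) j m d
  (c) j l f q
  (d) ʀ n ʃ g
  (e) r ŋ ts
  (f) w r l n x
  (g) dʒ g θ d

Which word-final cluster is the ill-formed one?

(a) sonority 7-6-5-4-3: well-formed.
(b) sonority 7-4-1: well-formed.
(c) sonority 7-5-3-1: well-formed.
(d) sonority 6-4-3-1: well-formed.
(e) sonority 6-4-2: well-formed.
(f) sonority 7-6-5-4-3: well-formed.
(g) sonority 2-1-3-1: ill-formed.

g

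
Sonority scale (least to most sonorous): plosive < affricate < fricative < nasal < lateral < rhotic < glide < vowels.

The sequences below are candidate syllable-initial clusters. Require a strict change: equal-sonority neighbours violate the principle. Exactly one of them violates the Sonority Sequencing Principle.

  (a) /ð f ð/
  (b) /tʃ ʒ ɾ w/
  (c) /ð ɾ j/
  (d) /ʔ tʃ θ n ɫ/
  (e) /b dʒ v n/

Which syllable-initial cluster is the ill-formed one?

a

(a) sonority 3-3-3: ill-formed.
(b) sonority 2-3-6-7: well-formed.
(c) sonority 3-6-7: well-formed.
(d) sonority 1-2-3-4-5: well-formed.
(e) sonority 1-2-3-4: well-formed.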